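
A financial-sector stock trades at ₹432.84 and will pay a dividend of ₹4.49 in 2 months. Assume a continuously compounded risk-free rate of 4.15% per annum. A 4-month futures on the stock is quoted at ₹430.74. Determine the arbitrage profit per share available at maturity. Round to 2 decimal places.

PV(dividends) I = 4.49·e^(−0.0415·2/12) = 4.4591
Fair futures F* = (S − I)·e^(rT) = (432.84 − 4.4591)·e^0.013833 = 428.3809 × 1.013929 = 434.3478
Market ₹430.74 < fair 434.3478: forward underpriced → reverse cash-and-carry (short the stock, invest proceeds at r, pay the dividends, go long the forward).
Profit at T = |F_mkt − F*| = |430.74 − 434.3478| = ₹3.61 per share

₹3.61 per share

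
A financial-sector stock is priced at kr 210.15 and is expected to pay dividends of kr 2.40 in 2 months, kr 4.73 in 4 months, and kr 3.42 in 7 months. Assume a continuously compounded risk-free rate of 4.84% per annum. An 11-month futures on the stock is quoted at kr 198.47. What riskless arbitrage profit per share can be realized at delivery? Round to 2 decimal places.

PV(dividends) I = 2.40·e^(−0.0484·2/12) + 4.73·e^(−0.0484·4/12) + 3.42·e^(−0.0484·7/12) = 10.3598
Fair futures F* = (S − I)·e^(rT) = (210.15 − 10.3598)·e^0.044367 = 199.7902 × 1.045366 = 208.8539
Market kr 198.47 < fair 208.8539: forward underpriced → reverse cash-and-carry (short the stock, invest proceeds at r, pay the dividends, go long the forward).
Profit at T = |F_mkt − F*| = |198.47 − 208.8539| = kr 10.38 per share

kr 10.38 per share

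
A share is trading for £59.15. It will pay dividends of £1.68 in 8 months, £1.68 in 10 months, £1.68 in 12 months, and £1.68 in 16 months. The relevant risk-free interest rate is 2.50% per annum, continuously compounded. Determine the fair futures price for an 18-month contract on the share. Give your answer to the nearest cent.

PV(dividends) I = 1.68·e^(−0.0250·8/12) + 1.68·e^(−0.0250·10/12) + 1.68·e^(−0.0250·12/12) + 1.68·e^(−0.0250·16/12)
I = 1.6522 + 1.6454 + 1.6385 + 1.6249 = 6.5610
F = (S − I)·e^(rT) = (59.15 − 6.5610) · e^(0.0250·18/12)
= 52.5890 · e^0.037500 = 52.5890 × 1.038212 = £54.60

£54.60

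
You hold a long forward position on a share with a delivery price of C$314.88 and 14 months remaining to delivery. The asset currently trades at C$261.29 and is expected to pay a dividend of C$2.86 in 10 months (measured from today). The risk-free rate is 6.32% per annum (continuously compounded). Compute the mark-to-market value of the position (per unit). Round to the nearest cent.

PV(remaining dividends) I = 2.86·e^(−0.0632·10/12) = 2.7133
Current forward F = (S − I)·e^(rT) = (261.29 − 2.7133)·e^(0.0632·14/12) = 258.5767 × 1.076520 = 278.3630
Value (long) = (F − K)·e^(−rT) = (278.3630 − 314.88) × 0.928919 = -33.9213
Value = -C$33.92

-C$33.92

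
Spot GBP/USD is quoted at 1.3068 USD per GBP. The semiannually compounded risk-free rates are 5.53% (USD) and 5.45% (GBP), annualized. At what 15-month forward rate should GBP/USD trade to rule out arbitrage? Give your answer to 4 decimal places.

By covered interest parity, F = S · (1+r_USD/2)^(2T) / (1+r_GBP/2)^(2T)
= 1.3068 × 1.070565 / 1.069524 = 1.3068 × 1.000973
F = 1.3081 USD per GBP

1.3081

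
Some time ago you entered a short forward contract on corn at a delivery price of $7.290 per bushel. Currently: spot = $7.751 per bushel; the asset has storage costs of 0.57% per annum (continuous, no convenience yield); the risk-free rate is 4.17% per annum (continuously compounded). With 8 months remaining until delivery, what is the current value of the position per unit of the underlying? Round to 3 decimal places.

-$0.690 per bushel

Current fair forward for the remaining 8 months: F = S·e^((r + u)·T), (r + u) = 0.0417 + 0.0057 = 0.0474
F = 7.751 · e^(0.0474 × 8/12) = 7.751 × 1.032105 = 7.9998
Value of long forward = (F − K)·e^(−rT) = (7.9998 − 7.290) · e^(−0.0417·8/12)
= 0.7098 × 0.972583 = 0.690
Short position value = −(long value) = -$0.690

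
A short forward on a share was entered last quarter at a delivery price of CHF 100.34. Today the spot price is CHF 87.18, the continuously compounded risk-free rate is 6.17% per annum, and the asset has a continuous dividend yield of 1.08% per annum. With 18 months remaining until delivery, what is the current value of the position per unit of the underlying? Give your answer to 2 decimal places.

Current fair forward for the remaining 18 months: F = S·e^((r − q)·T), (r − q) = 0.0617 − 0.0108 = 0.0509
F = 87.18 · e^(0.0509 × 18/12) = 87.18 × 1.079340 = 94.0969
Value of long forward = (F − K)·e^(−rT) = (94.0969 − 100.34) · e^(−0.0617·18/12)
= -6.2431 × 0.911604 = -5.69
Short position value = −(long value) = CHF 5.69

CHF 5.69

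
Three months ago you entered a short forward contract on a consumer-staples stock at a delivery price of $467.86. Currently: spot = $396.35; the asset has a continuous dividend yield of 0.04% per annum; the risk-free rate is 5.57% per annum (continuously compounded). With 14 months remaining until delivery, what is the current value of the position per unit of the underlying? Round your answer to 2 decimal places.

Current fair forward for the remaining 14 months: F = S·e^((r − q)·T), (r − q) = 0.0557 − 0.0004 = 0.0553
F = 396.35 · e^(0.0553 × 14/12) = 396.35 × 1.066643 = 422.7640
Value of long forward = (F − K)·e^(−rT) = (422.7640 − 467.86) · e^(−0.0557·14/12)
= -45.0960 × 0.937083 = -42.26
Short position value = −(long value) = $42.26

$42.26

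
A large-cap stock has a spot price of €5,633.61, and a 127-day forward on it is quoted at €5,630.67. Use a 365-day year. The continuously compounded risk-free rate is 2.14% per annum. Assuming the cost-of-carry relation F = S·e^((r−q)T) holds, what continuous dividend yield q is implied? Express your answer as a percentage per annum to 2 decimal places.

2.29%

From F = S·e^((r−q)T): (r − q) = ln(F/S)/T
ln(5630.67/5633.61) = ln(0.999478) = -0.000522
(r − q) = -0.000522 / (127/365) = -0.001500
q = r − ln(F/S)/T = 0.0214 + 0.001500 = 0.022900
q = 2.29%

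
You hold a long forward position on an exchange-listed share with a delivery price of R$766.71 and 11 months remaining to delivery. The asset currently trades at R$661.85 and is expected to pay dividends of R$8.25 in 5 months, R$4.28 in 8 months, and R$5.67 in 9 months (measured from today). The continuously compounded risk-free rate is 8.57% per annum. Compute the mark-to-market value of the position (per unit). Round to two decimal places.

-R$64.25

PV(remaining dividends) I = 8.25·e^(−0.0857·5/12) + 4.28·e^(−0.0857·8/12) + 5.67·e^(−0.0857·9/12) = 17.3200
Current forward F = (S − I)·e^(rT) = (661.85 − 17.3200)·e^(0.0857·11/12) = 644.5300 × 1.081726 = 697.2049
Value (long) = (F − K)·e^(−rT) = (697.2049 − 766.71) × 0.924448 = -64.2539
Value = -R$64.25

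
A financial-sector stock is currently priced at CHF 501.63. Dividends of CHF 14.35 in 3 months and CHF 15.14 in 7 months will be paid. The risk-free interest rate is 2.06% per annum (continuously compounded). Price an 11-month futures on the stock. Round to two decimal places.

CHF 481.40

PV(dividends) I = 14.35·e^(−0.0206·3/12) + 15.14·e^(−0.0206·7/12)
I = 14.2763 + 14.9592 = 29.2355
F = (S − I)·e^(rT) = (501.63 − 29.2355) · e^(0.0206·11/12)
= 472.3945 · e^0.018883 = 472.3945 × 1.019062 = CHF 481.40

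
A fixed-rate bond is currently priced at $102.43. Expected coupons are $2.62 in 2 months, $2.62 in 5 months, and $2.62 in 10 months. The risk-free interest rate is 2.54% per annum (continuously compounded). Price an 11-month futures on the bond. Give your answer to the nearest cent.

$96.89

PV(coupons) I = 2.62·e^(−0.0254·2/12) + 2.62·e^(−0.0254·5/12) + 2.62·e^(−0.0254·10/12)
I = 2.6089 + 2.5924 + 2.5651 = 7.7664
F = (S − I)·e^(rT) = (102.43 − 7.7664) · e^(0.0254·11/12)
= 94.6636 · e^0.023283 = 94.6636 × 1.023556 = $96.89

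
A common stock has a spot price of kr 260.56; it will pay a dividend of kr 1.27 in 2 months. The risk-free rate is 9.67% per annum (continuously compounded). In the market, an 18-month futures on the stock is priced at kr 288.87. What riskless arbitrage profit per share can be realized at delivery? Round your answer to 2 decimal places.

kr 10.92 per share

PV(dividends) I = 1.27·e^(−0.0967·2/12) = 1.2497
Fair futures F* = (S − I)·e^(rT) = (260.56 − 1.2497)·e^0.145050 = 259.3103 × 1.156097 = 299.7879
Market kr 288.87 < fair 299.7879: forward underpriced → reverse cash-and-carry (short the stock, invest proceeds at r, pay the dividends, go long the forward).
Profit at T = |F_mkt − F*| = |288.87 − 299.7879| = kr 10.92 per share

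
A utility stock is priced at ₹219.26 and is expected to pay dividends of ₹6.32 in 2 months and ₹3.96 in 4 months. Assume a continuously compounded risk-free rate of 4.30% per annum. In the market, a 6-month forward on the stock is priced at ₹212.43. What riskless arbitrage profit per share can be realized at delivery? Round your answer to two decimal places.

₹1.20 per share

PV(dividends) I = 6.32·e^(−0.0430·2/12) + 3.96·e^(−0.0430·4/12) = 10.1785
Fair forward F* = (S − I)·e^(rT) = (219.26 − 10.1785)·e^0.021500 = 209.0815 × 1.021733 = 213.6255
Market ₹212.43 < fair 213.6255: forward underpriced → reverse cash-and-carry (short the stock, invest proceeds at r, pay the dividends, go long the forward).
Profit at T = |F_mkt − F*| = |212.43 − 213.6255| = ₹1.20 per share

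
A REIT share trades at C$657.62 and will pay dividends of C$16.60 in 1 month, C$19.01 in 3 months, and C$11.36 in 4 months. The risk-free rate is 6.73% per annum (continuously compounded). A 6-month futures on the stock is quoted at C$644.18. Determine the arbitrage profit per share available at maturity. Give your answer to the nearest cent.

C$11.95 per share

PV(dividends) I = 16.60·e^(−0.0673·1/12) + 19.01·e^(−0.0673·3/12) + 11.36·e^(−0.0673·4/12) = 46.3080
Fair futures F* = (S − I)·e^(rT) = (657.62 − 46.3080)·e^0.033650 = 611.3120 × 1.034223 = 632.2329
Market C$644.18 > fair 632.2329: forward overpriced → cash-and-carry (borrow at r, buy the stock and collect the dividends, short the forward).
Profit at T = |F_mkt − F*| = |644.18 − 632.2329| = C$11.95 per share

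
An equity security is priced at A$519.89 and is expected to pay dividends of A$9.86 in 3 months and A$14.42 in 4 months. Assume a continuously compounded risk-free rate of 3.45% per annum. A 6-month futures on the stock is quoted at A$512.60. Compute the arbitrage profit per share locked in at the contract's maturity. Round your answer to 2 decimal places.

A$8.11 per share

PV(dividends) I = 9.86·e^(−0.0345·3/12) + 14.42·e^(−0.0345·4/12) = 24.0304
Fair futures F* = (S − I)·e^(rT) = (519.89 − 24.0304)·e^0.017250 = 495.8596 × 1.017400 = 504.4876
Market A$512.60 > fair 504.4876: forward overpriced → cash-and-carry (borrow at r, buy the stock and collect the dividends, short the forward).
Profit at T = |F_mkt − F*| = |512.60 − 504.4876| = A$8.11 per share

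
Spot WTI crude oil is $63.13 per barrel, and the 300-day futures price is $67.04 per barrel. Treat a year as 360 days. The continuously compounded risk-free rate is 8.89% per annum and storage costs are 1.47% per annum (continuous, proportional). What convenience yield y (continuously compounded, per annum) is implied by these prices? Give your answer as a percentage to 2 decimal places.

F = S·e^((r+u−y)T) ⇒ (r+u−y) = ln(F/S)/T
ln(67.04/63.13) = 0.060093; /T ⇒ 0.072112
y = r + u − ln(F/S)/T = 0.0889 + 0.0147 − 0.072112 = 0.031488
y = 3.15%

3.15%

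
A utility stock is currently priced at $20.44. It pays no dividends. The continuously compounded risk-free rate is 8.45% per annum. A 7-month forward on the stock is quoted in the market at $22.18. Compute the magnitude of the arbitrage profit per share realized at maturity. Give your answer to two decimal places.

$0.71 per share

Fair forward: F* = S·e^(carry·T), with carry = r = 0.0845
F* = 20.44 · e^(0.0845 × 7/12) = 20.44 · e^0.049292 = 20.44 × 1.050527 = $21.4728
Market $22.18 > fair $21.4728: forward overpriced → cash-and-carry (buy spot, short the forward).
At maturity, profit = |F_mkt − F*| = |22.18 − 21.4728| = $0.71 per share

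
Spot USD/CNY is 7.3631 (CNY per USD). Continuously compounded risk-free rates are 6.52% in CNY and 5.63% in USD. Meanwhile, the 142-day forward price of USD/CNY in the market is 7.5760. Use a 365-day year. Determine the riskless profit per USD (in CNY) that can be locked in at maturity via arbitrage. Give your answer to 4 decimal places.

0.1874 per USD (in CNY)

Fair forward: F* = S·e^(carry·T), with carry = (r_CNY − r_USD) = 0.0652 − 0.0563 = 0.0089
F* = 7.3631 · e^(0.0089 × 142/365) = 7.3631 · e^0.003462 = 7.3631 × 1.003468 = 7.3886
Market 7.5760 > fair 7.3886: forward overpriced → cash-and-carry (buy spot, short the forward).
At maturity, profit = |F_mkt − F*| = |7.5760 − 7.3886| = 0.1874 per USD (in CNY)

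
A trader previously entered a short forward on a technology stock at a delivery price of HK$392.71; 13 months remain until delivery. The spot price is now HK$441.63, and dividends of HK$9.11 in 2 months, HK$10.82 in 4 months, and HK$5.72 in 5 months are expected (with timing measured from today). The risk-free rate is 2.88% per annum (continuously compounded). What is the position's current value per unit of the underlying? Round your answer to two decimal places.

PV(remaining dividends) I = 9.11·e^(−0.0288·2/12) + 10.82·e^(−0.0288·4/12) + 5.72·e^(−0.0288·5/12) = 25.4348
Current forward F = (S − I)·e^(rT) = (441.63 − 25.4348)·e^(0.0288·13/12) = 416.1952 × 1.031692 = 429.3853
Value (long) = (F − K)·e^(−rT) = (429.3853 − 392.71) × 0.969282 = 35.5487
Short position value = −(long value) = -HK$35.55

-HK$35.55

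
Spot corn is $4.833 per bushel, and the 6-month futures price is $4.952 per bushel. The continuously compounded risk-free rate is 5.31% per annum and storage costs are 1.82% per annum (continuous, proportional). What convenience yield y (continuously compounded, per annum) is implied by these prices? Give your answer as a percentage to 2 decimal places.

F = S·e^((r+u−y)T) ⇒ (r+u−y) = ln(F/S)/T
ln(4.952/4.833) = 0.024324; /T ⇒ 0.048648
y = r + u − ln(F/S)/T = 0.0531 + 0.0182 − 0.048648 = 0.022652
y = 2.27%

2.27%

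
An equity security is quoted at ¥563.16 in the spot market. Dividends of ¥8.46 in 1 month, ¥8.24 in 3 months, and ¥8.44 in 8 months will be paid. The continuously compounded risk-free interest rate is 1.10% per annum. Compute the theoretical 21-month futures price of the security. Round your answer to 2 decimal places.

¥548.57

PV(dividends) I = 8.46·e^(−0.0110·1/12) + 8.24·e^(−0.0110·3/12) + 8.44·e^(−0.0110·8/12)
I = 8.4522 + 8.2174 + 8.3783 = 25.0479
F = (S − I)·e^(rT) = (563.16 − 25.0479) · e^(0.0110·21/12)
= 538.1121 · e^0.019250 = 538.1121 × 1.019436 = ¥548.57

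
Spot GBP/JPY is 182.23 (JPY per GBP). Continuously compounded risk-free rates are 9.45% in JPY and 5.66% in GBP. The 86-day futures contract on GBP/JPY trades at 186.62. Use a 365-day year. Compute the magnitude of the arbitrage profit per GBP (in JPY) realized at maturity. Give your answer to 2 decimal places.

Fair futures: F* = S·e^(carry·T), with carry = (r_JPY − r_GBP) = 0.0945 − 0.0566 = 0.0379
F* = 182.23 · e^(0.0379 × 86/365) = 182.23 · e^0.008930 = 182.23 × 1.008970 = 183.8646
Market 186.62 > fair 183.8646: forward overpriced → cash-and-carry (buy spot, short the forward).
At maturity, profit = |F_mkt − F*| = |186.62 − 183.8646| = 2.76 per GBP (in JPY)

2.76 per GBP (in JPY)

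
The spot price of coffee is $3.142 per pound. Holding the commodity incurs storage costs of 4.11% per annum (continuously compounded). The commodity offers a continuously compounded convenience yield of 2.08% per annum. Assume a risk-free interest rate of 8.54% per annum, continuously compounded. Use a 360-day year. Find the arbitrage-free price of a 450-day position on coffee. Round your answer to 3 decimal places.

$3.586 per pound

Net carry = r + u − y = 0.0854 + 0.0411 − 0.0208 = 0.1057
F = S·e^((r+u−y)T) = 3.142 · e^(0.1057 × 450/360) = 3.142 · e^0.132125
= 3.142 × 1.141251 = $3.586 per pound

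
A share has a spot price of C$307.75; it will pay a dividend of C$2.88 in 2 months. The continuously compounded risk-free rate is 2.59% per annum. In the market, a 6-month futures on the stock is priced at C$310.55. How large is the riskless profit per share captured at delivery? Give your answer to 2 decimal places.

C$1.69 per share

PV(dividends) I = 2.88·e^(−0.0259·2/12) = 2.8676
Fair futures F* = (S − I)·e^(rT) = (307.75 − 2.8676)·e^0.012950 = 304.8824 × 1.013034 = 308.8562
Market C$310.55 > fair 308.8562: forward overpriced → cash-and-carry (borrow at r, buy the stock and collect the dividends, short the forward).
Profit at T = |F_mkt − F*| = |310.55 − 308.8562| = C$1.69 per share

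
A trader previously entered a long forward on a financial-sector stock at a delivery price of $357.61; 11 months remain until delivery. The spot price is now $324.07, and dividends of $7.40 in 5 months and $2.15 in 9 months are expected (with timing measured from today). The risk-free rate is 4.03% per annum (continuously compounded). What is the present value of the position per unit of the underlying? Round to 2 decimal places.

PV(remaining dividends) I = 7.40·e^(−0.0403·5/12) + 2.15·e^(−0.0403·9/12) = 9.3628
Current forward F = (S − I)·e^(rT) = (324.07 − 9.3628)·e^(0.0403·11/12) = 314.7072 × 1.037632 = 326.5503
Value (long) = (F − K)·e^(−rT) = (326.5503 − 357.61) × 0.963732 = -29.9332
Value = -$29.93

-$29.93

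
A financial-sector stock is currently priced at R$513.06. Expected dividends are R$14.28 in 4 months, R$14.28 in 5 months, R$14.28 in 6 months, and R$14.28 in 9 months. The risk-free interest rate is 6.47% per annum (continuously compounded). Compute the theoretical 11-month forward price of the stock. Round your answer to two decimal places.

PV(dividends) I = 14.28·e^(−0.0647·4/12) + 14.28·e^(−0.0647·5/12) + 14.28·e^(−0.0647·6/12) + 14.28·e^(−0.0647·9/12)
I = 13.9753 + 13.9002 + 13.8254 + 13.6036 = 55.3045
F = (S − I)·e^(rT) = (513.06 − 55.3045) · e^(0.0647·11/12)
= 457.7555 · e^0.059308 = 457.7555 × 1.061102 = R$485.73

R$485.73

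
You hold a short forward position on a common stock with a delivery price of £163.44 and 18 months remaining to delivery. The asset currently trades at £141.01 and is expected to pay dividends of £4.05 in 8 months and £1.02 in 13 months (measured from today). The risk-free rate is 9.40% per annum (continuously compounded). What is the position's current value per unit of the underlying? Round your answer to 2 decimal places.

£5.66

PV(remaining dividends) I = 4.05·e^(−0.0940·8/12) + 1.02·e^(−0.0940·13/12) = 4.7252
Current forward F = (S − I)·e^(rT) = (141.01 − 4.7252)·e^(0.0940·18/12) = 136.2848 × 1.151425 = 156.9217
Value (long) = (F − K)·e^(−rT) = (156.9217 − 163.44) × 0.868489 = -5.6611
Short position value = −(long value) = £5.66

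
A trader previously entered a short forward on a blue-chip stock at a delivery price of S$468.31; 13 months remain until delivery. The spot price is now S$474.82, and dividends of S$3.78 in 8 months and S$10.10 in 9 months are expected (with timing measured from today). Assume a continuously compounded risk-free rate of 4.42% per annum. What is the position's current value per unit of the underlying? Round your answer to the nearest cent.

-S$14.96

PV(remaining dividends) I = 3.78·e^(−0.0442·8/12) + 10.10·e^(−0.0442·9/12) = 13.4409
Current forward F = (S − I)·e^(rT) = (474.82 − 13.4409)·e^(0.0442·13/12) = 461.3791 × 1.049048 = 484.0088
Value (long) = (F − K)·e^(−rT) = (484.0088 − 468.31) × 0.953245 = 14.9648
Short position value = −(long value) = -S$14.96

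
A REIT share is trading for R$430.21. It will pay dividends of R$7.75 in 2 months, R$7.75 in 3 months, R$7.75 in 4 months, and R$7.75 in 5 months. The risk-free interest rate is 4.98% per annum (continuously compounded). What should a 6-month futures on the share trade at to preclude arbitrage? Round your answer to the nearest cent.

R$409.73

PV(dividends) I = 7.75·e^(−0.0498·2/12) + 7.75·e^(−0.0498·3/12) + 7.75·e^(−0.0498·4/12) + 7.75·e^(−0.0498·5/12)
I = 7.6859 + 7.6541 + 7.6224 + 7.5908 = 30.5532
F = (S − I)·e^(rT) = (430.21 − 30.5532) · e^(0.0498·6/12)
= 399.6568 · e^0.024900 = 399.6568 × 1.025213 = R$409.73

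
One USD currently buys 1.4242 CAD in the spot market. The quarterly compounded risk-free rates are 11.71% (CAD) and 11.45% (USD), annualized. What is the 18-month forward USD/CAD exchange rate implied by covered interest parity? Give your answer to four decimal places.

1.4296

By covered interest parity, F = S · (1+r_CAD/4)^(4T) / (1+r_USD/4)^(4T)
= 1.4242 × 1.189018 / 1.184520 = 1.4242 × 1.003797
F = 1.4296 CAD per USD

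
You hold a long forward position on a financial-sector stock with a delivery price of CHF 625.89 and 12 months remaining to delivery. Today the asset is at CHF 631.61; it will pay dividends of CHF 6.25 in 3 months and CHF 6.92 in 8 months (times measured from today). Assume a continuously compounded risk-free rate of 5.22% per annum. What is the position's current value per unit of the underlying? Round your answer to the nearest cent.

CHF 24.70

PV(remaining dividends) I = 6.25·e^(−0.0522·3/12) + 6.92·e^(−0.0522·8/12) = 12.8523
Current forward F = (S − I)·e^(rT) = (631.61 − 12.8523)·e^(0.0522·12/12) = 618.7577 × 1.053586 = 651.9145
Value (long) = (F − K)·e^(−rT) = (651.9145 − 625.89) × 0.949139 = 24.7009
Value = CHF 24.70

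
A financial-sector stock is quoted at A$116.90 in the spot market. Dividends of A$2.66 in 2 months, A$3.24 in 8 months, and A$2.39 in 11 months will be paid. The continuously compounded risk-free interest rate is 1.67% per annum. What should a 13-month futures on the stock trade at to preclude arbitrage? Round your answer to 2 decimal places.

PV(dividends) I = 2.66·e^(−0.0167·2/12) + 3.24·e^(−0.0167·8/12) + 2.39·e^(−0.0167·11/12)
I = 2.6526 + 3.2041 + 2.3537 = 8.2104
F = (S − I)·e^(rT) = (116.90 − 8.2104) · e^(0.0167·13/12)
= 108.6896 · e^0.018092 = 108.6896 × 1.018257 = A$110.67

A$110.67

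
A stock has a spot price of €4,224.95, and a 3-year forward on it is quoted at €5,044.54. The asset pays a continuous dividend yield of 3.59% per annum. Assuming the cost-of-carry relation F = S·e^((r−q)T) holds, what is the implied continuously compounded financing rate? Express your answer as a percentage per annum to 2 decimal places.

From F = S·e^((r−q)T): (r − q) = ln(F/S)/T
ln(5044.54/4224.95) = ln(1.193988) = 0.177299
(r − q) = 0.177299 / (3) = 0.059100
r = ln(F/S)/T + q = 0.059100 + 0.0359 = 0.095000
r = 9.50%

9.50%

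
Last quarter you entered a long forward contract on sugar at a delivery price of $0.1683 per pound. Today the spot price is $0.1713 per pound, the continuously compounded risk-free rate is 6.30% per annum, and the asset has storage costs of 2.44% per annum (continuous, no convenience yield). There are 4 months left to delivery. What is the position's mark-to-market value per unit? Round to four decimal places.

Current fair forward for the remaining 4 months: F = S·e^((r + u)·T), (r + u) = 0.0630 + 0.0244 = 0.0874
F = 0.1713 · e^(0.0874 × 4/12) = 0.1713 × 1.029562 = 0.1764
Value of long forward = (F − K)·e^(−rT) = (0.1764 − 0.1683) · e^(−0.0630·4/12)
= 0.0081 × 0.979219 = 0.0079

$0.0079 per pound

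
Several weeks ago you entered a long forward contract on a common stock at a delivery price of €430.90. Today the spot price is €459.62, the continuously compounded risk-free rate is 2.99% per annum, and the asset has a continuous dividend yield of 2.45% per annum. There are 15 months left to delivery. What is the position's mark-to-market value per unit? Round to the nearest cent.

€30.67

Current fair forward for the remaining 15 months: F = S·e^((r − q)·T), (r − q) = 0.0299 − 0.0245 = 0.0054
F = 459.62 · e^(0.0054 × 15/12) = 459.62 × 1.006773 = 462.7330
Value of long forward = (F − K)·e^(−rT) = (462.7330 − 430.90) · e^(−0.0299·15/12)
= 31.8330 × 0.963315 = 30.67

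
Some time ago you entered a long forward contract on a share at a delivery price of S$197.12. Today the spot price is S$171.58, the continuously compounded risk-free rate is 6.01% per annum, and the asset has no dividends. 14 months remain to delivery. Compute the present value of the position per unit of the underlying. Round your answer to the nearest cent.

Current fair forward for the remaining 14 months: F = S·e^(r·T), r = 0.0601
F = 171.58 · e^(0.0601 × 14/12) = 171.58 × 1.072633 = 184.0424
Value of long forward = (F − K)·e^(−rT) = (184.0424 − 197.12) · e^(−0.0601·14/12)
= -13.0776 × 0.932285 = -12.19

-S$12.19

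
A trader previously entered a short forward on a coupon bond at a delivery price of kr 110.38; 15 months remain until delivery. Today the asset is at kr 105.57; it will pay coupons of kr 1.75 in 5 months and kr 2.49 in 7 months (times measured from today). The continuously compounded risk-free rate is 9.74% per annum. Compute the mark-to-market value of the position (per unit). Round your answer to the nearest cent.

PV(remaining coupons) I = 1.75·e^(−0.0974·5/12) + 2.49·e^(−0.0974·7/12) = 4.0329
Current forward F = (S − I)·e^(rT) = (105.57 − 4.0329)·e^(0.0974·15/12) = 101.5371 × 1.129472 = 114.6833
Value (long) = (F − K)·e^(−rT) = (114.6833 − 110.38) × 0.885370 = 3.8100
Short position value = −(long value) = -kr 3.81

-kr 3.81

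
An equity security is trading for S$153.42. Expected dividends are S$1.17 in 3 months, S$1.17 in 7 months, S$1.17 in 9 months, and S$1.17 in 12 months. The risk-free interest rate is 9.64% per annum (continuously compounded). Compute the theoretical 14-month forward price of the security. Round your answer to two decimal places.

PV(dividends) I = 1.17·e^(−0.0964·3/12) + 1.17·e^(−0.0964·7/12) + 1.17·e^(−0.0964·9/12) + 1.17·e^(−0.0964·12/12)
I = 1.1421 + 1.1060 + 1.0884 + 1.0625 = 4.3990
F = (S − I)·e^(rT) = (153.42 − 4.3990) · e^(0.0964·14/12)
= 149.0210 · e^0.112467 = 149.0210 × 1.119035 = S$166.76

S$166.76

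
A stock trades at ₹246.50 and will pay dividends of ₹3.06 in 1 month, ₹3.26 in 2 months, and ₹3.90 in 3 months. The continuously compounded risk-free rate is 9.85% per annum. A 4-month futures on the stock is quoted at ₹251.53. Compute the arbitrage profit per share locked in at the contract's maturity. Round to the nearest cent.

₹7.18 per share

PV(dividends) I = 3.06·e^(−0.0985·1/12) + 3.26·e^(−0.0985·2/12) + 3.90·e^(−0.0985·3/12) = 10.0470
Fair futures F* = (S − I)·e^(rT) = (246.50 − 10.0470)·e^0.032833 = 236.4530 × 1.033378 = 244.3453
Market ₹251.53 > fair 244.3453: forward overpriced → cash-and-carry (borrow at r, buy the stock and collect the dividends, short the forward).
Profit at T = |F_mkt − F*| = |251.53 − 244.3453| = ₹7.18 per share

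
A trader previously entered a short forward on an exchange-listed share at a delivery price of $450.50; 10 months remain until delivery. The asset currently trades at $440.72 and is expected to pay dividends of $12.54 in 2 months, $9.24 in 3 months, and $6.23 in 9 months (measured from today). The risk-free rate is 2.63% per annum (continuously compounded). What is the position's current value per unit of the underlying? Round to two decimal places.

PV(remaining dividends) I = 12.54·e^(−0.0263·2/12) + 9.24·e^(−0.0263·3/12) + 6.23·e^(−0.0263·9/12) = 27.7729
Current forward F = (S − I)·e^(rT) = (440.72 − 27.7729)·e^(0.0263·10/12) = 412.9471 × 1.022159 = 422.0976
Value (long) = (F − K)·e^(−rT) = (422.0976 − 450.50) × 0.978322 = -27.7867
Short position value = −(long value) = $27.79

$27.79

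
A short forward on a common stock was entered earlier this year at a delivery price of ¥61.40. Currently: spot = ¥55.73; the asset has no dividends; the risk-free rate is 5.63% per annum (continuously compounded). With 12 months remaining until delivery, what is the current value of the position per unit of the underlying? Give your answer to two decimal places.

¥2.31

Current fair forward for the remaining 12 months: F = S·e^(r·T), r = 0.0563
F = 55.73 · e^(0.0563 × 12/12) = 55.73 × 1.057915 = 58.9576
Value of long forward = (F − K)·e^(−rT) = (58.9576 − 61.40) · e^(−0.0563·12/12)
= -2.4424 × 0.945256 = -2.31
Short position value = −(long value) = ¥2.31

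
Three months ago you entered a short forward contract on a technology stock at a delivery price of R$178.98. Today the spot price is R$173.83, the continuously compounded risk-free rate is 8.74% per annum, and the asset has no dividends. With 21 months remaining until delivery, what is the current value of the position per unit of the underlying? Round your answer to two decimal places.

Current fair forward for the remaining 21 months: F = S·e^(r·T), r = 0.0874
F = 173.83 · e^(0.0874 × 21/12) = 173.83 × 1.165267 = 202.5584
Value of long forward = (F − K)·e^(−rT) = (202.5584 − 178.98) · e^(−0.0874·21/12)
= 23.5784 × 0.858173 = 20.23
Short position value = −(long value) = -R$20.23

-R$20.23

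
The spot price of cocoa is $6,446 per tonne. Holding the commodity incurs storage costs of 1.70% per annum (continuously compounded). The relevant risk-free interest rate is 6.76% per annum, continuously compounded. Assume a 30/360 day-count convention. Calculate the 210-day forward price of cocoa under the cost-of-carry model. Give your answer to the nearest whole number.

$6,772 per tonne

Net carry = r + u − y = 0.0676 + 0.0170 − 0.0000 = 0.0846
F = S·e^((r+u−y)T) = 6446 · e^(0.0846 × 210/360) = 6446 · e^0.049350
= 6446 × 1.050588 = $6,772 per tonne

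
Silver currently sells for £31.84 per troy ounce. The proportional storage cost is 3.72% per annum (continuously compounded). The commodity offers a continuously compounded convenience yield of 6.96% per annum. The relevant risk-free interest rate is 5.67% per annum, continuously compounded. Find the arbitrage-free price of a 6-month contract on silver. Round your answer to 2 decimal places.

£32.23 per troy ounce

Net carry = r + u − y = 0.0567 + 0.0372 − 0.0696 = 0.0243
F = S·e^((r+u−y)T) = 31.84 · e^(0.0243 × 6/12) = 31.84 · e^0.012150
= 31.84 × 1.012224 = £32.23 per troy ounce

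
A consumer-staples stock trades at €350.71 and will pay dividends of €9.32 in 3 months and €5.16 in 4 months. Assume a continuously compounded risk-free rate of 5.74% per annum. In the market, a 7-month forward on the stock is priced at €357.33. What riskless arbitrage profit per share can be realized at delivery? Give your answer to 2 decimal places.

PV(dividends) I = 9.32·e^(−0.0574·3/12) + 5.16·e^(−0.0574·4/12) = 14.2494
Fair forward F* = (S − I)·e^(rT) = (350.71 − 14.2494)·e^0.033483 = 336.4606 × 1.034050 = 347.9171
Market €357.33 > fair 347.9171: forward overpriced → cash-and-carry (borrow at r, buy the stock and collect the dividends, short the forward).
Profit at T = |F_mkt − F*| = |357.33 − 347.9171| = €9.41 per share

€9.41 per share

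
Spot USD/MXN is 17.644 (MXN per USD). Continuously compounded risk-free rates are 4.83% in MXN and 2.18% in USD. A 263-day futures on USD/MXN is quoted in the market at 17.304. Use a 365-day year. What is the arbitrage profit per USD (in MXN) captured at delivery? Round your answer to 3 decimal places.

0.680 per USD (in MXN)

Fair futures: F* = S·e^(carry·T), with carry = (r_MXN − r_USD) = 0.0483 − 0.0218 = 0.0265
F* = 17.644 · e^(0.0265 × 263/365) = 17.644 · e^0.019095 = 17.644 × 1.019278 = 17.9841
Market 17.304 < fair 17.9841: forward underpriced → reverse cash-and-carry (short spot, go long the forward).
At maturity, profit = |F_mkt − F*| = |17.304 − 17.9841| = 0.680 per USD (in MXN)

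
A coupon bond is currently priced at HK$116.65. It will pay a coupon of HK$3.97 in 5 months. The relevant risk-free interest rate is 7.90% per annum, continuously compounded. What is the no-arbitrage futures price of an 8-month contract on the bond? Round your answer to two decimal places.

PV(coupons) I = 3.97·e^(−0.0790·5/12)
I = 3.8414
F = (S − I)·e^(rT) = (116.65 − 3.8414) · e^(0.0790·8/12)
= 112.8086 · e^0.052667 = 112.8086 × 1.054079 = HK$118.91

HK$118.91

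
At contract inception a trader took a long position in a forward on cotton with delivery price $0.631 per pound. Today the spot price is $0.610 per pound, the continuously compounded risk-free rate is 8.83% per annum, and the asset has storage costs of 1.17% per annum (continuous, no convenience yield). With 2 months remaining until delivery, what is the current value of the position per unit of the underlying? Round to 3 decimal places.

-$0.011 per pound

Current fair forward for the remaining 2 months: F = S·e^((r + u)·T), (r + u) = 0.0883 + 0.0117 = 0.1000
F = 0.610 · e^(0.1000 × 2/12) = 0.610 × 1.016806 = 0.6203
Value of long forward = (F − K)·e^(−rT) = (0.6203 − 0.631) · e^(−0.0883·2/12)
= -0.0107 × 0.985391 = -0.011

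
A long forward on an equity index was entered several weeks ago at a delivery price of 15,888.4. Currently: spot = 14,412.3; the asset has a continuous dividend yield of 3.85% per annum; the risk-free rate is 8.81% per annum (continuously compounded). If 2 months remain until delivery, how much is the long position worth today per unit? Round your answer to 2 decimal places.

-1336.69

Current fair forward for the remaining 2 months: F = S·e^((r − q)·T), (r − q) = 0.0881 − 0.0385 = 0.0496
F = 14412.3 · e^(0.0496 × 2/12) = 14412.3 × 1.00830093 = 14531.9355
Value of long forward = (F − K)·e^(−rT) = (14531.9355 − 15888.4) · e^(−0.0881·2/12)
= -1356.4645 × 0.98542394 = -1336.69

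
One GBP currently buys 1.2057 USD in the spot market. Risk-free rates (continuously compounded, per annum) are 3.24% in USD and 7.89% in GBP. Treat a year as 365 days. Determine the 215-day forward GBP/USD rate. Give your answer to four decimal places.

F = S·e^((r_USD − r_GBP)T) = 1.2057 · e^((0.0324 − 0.0789) × 215/365)
= 1.2057 · e^-0.027390 = 1.2057 × 0.972982
F = 1.1731 USD per GBP

1.1731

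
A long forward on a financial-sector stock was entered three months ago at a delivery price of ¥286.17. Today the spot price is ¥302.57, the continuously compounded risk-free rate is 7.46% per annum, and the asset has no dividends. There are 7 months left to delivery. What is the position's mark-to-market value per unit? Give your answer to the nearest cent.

¥28.59

Current fair forward for the remaining 7 months: F = S·e^(r·T), r = 0.0746
F = 302.57 · e^(0.0746 × 7/12) = 302.57 × 1.044477 = 316.0274
Value of long forward = (F − K)·e^(−rT) = (316.0274 − 286.17) · e^(−0.0746·7/12)
= 29.8574 × 0.957417 = 28.59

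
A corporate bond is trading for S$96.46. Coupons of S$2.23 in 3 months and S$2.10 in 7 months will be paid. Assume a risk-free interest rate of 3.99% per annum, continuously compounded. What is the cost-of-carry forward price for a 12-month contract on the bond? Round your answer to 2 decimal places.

PV(coupons) I = 2.23·e^(−0.0399·3/12) + 2.10·e^(−0.0399·7/12)
I = 2.2079 + 2.0517 = 4.2596
F = (S − I)·e^(rT) = (96.46 − 4.2596) · e^(0.0399·12/12)
= 92.2004 · e^0.039900 = 92.2004 × 1.040707 = S$95.95

S$95.95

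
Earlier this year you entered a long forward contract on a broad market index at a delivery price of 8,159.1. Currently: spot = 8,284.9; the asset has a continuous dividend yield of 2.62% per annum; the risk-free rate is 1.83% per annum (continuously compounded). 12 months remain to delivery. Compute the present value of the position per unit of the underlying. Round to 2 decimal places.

59.51

Current fair forward for the remaining 12 months: F = S·e^((r − q)·T), (r − q) = 0.0183 − 0.0262 = -0.0079
F = 8284.9 · e^(-0.0079 × 12/12) = 8284.9 × 0.99213112 = 8219.7071
Value of long forward = (F − K)·e^(−rT) = (8219.7071 − 8159.1) · e^(−0.0183·12/12)
= 60.6071 × 0.98186643 = 59.51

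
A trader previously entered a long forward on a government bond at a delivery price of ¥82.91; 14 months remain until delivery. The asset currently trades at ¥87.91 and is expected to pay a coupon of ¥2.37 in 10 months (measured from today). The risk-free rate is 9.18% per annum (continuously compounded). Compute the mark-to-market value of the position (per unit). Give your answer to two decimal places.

¥11.23

PV(remaining coupons) I = 2.37·e^(−0.0918·10/12) = 2.1955
Current forward F = (S − I)·e^(rT) = (87.91 − 2.1955)·e^(0.0918·14/12) = 85.7145 × 1.113046 = 95.4042
Value (long) = (F − K)·e^(−rT) = (95.4042 − 82.91) × 0.898436 = 11.2252
Value = ¥11.23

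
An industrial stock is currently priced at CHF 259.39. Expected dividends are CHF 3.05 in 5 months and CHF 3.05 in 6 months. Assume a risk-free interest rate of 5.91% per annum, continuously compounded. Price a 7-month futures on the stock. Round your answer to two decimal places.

CHF 262.34

PV(dividends) I = 3.05·e^(−0.0591·5/12) + 3.05·e^(−0.0591·6/12)
I = 2.9758 + 2.9612 = 5.9370
F = (S − I)·e^(rT) = (259.39 − 5.9370) · e^(0.0591·7/12)
= 253.4530 · e^0.034475 = 253.4530 × 1.035076 = CHF 262.34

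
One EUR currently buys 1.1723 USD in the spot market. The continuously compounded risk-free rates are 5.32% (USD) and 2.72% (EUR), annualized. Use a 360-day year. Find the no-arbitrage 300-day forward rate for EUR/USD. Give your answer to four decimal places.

F = S·e^((r_USD − r_EUR)T) = 1.1723 · e^((0.0532 − 0.0272) × 300/360)
= 1.1723 · e^0.021667 = 1.1723 × 1.021903
F = 1.1980 USD per EUR

1.1980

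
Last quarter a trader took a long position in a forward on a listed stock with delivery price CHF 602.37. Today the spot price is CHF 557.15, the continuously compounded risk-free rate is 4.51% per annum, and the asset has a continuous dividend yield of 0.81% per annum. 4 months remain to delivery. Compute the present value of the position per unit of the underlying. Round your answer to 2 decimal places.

Current fair forward for the remaining 4 months: F = S·e^((r − q)·T), (r − q) = 0.0451 − 0.0081 = 0.0370
F = 557.15 · e^(0.0370 × 4/12) = 557.15 × 1.012410 = 564.0642
Value of long forward = (F − K)·e^(−rT) = (564.0642 − 602.37) · e^(−0.0451·4/12)
= -38.3058 × 0.985079 = -37.73

-CHF 37.73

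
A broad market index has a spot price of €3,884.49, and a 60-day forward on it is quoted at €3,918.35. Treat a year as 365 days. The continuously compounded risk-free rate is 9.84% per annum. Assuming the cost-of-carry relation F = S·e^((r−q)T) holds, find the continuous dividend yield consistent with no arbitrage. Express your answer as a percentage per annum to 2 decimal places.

From F = S·e^((r−q)T): (r − q) = ln(F/S)/T
ln(3918.35/3884.49) = ln(1.008717) = 0.008679
(r − q) = 0.008679 / (60/365) = 0.052797
q = r − ln(F/S)/T = 0.0984 − 0.052797 = 0.045603
q = 4.56%

4.56%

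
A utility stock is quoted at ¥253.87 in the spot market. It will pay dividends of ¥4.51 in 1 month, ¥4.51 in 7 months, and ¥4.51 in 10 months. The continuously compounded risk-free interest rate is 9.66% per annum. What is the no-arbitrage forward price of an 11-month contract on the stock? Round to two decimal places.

¥263.28

PV(dividends) I = 4.51·e^(−0.0966·1/12) + 4.51·e^(−0.0966·7/12) + 4.51·e^(−0.0966·10/12)
I = 4.4738 + 4.2629 + 4.1612 = 12.8979
F = (S − I)·e^(rT) = (253.87 − 12.8979) · e^(0.0966·11/12)
= 240.9721 · e^0.088550 = 240.9721 × 1.092589 = ¥263.28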